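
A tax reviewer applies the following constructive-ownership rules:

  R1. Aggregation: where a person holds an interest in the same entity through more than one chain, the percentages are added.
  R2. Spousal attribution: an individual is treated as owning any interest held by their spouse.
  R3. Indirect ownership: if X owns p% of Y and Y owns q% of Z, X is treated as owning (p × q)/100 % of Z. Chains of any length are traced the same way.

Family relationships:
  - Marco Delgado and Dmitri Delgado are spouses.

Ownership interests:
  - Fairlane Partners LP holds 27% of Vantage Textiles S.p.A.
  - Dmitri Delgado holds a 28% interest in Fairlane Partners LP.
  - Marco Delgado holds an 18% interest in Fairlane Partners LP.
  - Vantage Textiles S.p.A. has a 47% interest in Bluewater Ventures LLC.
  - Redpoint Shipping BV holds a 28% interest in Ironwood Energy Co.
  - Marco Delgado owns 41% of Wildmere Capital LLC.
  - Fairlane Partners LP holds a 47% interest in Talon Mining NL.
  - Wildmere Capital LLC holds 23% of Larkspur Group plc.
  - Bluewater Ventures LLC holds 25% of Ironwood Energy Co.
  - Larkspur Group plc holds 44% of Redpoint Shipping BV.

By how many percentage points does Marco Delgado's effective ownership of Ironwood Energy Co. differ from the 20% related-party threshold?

By spousal attribution (R2), Marco Delgado is treated as also owning Dmitri Delgado's interest in Fairlane Partners LP, giving 18% + 28% = 46%.
Chain via Wildmere Capital LLC → Larkspur Group plc → Redpoint Shipping BV (R3): 41% × 23% × 44% × 28% = 1.161776% of Ironwood Energy Co.
Chain via Fairlane Partners LP → Vantage Textiles S.p.A. → Bluewater Ventures LLC (R3): 46% × 27% × 47% × 25% = 1.45935% of Ironwood Energy Co.
Aggregating (R1): 1.161776% + 1.45935% = 2.621126%.
2.621126% falls short of the 20% threshold by 17.378874 percentage points.

17.378874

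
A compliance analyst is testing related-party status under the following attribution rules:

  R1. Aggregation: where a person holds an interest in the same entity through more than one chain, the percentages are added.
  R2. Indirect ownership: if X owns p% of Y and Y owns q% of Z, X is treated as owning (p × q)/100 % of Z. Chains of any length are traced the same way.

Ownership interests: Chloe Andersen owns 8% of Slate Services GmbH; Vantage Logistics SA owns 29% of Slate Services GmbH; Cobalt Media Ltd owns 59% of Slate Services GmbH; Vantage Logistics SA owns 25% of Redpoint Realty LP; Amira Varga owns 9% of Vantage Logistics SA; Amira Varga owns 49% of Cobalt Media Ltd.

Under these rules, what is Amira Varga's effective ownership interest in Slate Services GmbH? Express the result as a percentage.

Chain via Cobalt Media Ltd (R2): 49% × 59% = 28.91% of Slate Services GmbH.
Chain via Vantage Logistics SA (R2): 9% × 29% = 2.61% of Slate Services GmbH.
Aggregating (R1): 28.91% + 2.61% = 31.52%.

31.52%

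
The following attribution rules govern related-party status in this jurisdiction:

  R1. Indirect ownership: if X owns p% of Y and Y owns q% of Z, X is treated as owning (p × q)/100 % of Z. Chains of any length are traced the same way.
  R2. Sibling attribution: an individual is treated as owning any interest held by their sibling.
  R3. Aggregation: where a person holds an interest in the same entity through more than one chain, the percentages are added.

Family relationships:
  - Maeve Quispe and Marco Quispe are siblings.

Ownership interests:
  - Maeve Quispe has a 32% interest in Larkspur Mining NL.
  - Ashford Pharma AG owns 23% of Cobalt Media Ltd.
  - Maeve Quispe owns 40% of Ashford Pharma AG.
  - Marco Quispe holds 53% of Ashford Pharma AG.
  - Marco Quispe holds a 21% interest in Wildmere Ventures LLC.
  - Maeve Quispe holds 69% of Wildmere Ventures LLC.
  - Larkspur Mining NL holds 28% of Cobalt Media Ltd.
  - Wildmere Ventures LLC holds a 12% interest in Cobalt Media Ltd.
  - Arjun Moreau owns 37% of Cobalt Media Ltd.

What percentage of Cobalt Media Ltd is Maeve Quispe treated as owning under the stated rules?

41.15%

By sibling attribution (R2), Maeve Quispe is treated as also owning Marco Quispe's interest in Wildmere Ventures LLC, giving 69% + 21% = 90%.
By sibling attribution (R2), Maeve Quispe is treated as also owning Marco Quispe's interest in Ashford Pharma AG, giving 40% + 53% = 93%.
Chain via Larkspur Mining NL (R1): 32% × 28% = 8.96% of Cobalt Media Ltd.
Chain via Wildmere Ventures LLC (R1): 90% × 12% = 10.8% of Cobalt Media Ltd.
Chain via Ashford Pharma AG (R1): 93% × 23% = 21.39% of Cobalt Media Ltd.
Aggregating (R3): 8.96% + 10.8% + 21.39% = 41.15%.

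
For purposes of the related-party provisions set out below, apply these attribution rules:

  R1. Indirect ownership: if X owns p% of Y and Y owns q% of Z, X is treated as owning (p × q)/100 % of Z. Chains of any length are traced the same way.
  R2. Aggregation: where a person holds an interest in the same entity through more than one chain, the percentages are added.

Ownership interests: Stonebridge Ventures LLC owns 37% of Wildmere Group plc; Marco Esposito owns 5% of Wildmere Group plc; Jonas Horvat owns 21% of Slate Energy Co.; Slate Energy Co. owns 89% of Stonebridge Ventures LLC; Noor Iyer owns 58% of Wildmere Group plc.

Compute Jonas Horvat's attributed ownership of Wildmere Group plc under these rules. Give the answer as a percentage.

6.9153%

Chain via Slate Energy Co. → Stonebridge Ventures LLC (R1): 21% × 89% × 37% = 6.9153% of Wildmere Group plc.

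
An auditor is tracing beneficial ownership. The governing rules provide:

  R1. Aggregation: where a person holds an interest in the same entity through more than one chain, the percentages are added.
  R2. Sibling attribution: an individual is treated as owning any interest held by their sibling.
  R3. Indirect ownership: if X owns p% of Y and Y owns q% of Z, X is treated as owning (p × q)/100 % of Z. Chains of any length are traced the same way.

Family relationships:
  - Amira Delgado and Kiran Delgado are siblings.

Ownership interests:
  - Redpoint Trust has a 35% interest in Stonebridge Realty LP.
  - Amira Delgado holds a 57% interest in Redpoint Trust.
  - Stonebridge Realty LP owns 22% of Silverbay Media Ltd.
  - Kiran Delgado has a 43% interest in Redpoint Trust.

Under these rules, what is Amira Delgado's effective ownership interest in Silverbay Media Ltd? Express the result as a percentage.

By sibling attribution (R2), Amira Delgado is treated as also owning Kiran Delgado's interest in Redpoint Trust, giving 57% + 43% = 100%.
Chain via Redpoint Trust → Stonebridge Realty LP (R3): 100% × 35% × 22% = 7.7% of Silverbay Media Ltd.

7.7%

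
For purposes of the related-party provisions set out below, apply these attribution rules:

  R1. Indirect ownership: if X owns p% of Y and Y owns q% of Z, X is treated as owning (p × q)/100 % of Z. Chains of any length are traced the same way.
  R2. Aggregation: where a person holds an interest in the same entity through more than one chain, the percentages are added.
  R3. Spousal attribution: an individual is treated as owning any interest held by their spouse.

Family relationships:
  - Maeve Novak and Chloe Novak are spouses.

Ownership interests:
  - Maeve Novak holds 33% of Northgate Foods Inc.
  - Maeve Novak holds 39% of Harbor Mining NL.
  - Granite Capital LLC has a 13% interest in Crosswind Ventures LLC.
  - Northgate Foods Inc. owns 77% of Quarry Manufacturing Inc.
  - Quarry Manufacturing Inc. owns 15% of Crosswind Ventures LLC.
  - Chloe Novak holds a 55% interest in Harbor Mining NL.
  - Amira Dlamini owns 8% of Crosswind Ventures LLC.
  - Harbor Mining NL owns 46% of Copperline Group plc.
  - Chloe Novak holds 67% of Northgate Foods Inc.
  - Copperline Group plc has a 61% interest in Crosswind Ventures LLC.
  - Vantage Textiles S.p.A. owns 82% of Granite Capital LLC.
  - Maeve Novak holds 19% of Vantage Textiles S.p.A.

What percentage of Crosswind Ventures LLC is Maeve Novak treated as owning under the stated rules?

By spousal attribution (R3), Maeve Novak is treated as also owning Chloe Novak's interest in Harbor Mining NL, giving 39% + 55% = 94%.
By spousal attribution (R3), Maeve Novak is treated as also owning Chloe Novak's interest in Northgate Foods Inc, giving 33% + 67% = 100%.
Chain via Harbor Mining NL → Copperline Group plc (R1): 94% × 46% × 61% = 26.3764% of Crosswind Ventures LLC.
Chain via Vantage Textiles S.p.A. → Granite Capital LLC (R1): 19% × 82% × 13% = 2.0254% of Crosswind Ventures LLC.
Chain via Northgate Foods Inc. → Quarry Manufacturing Inc. (R1): 100% × 77% × 15% = 11.55% of Crosswind Ventures LLC.
Aggregating (R2): 26.3764% + 2.0254% + 11.55% = 39.9518%.

39.9518%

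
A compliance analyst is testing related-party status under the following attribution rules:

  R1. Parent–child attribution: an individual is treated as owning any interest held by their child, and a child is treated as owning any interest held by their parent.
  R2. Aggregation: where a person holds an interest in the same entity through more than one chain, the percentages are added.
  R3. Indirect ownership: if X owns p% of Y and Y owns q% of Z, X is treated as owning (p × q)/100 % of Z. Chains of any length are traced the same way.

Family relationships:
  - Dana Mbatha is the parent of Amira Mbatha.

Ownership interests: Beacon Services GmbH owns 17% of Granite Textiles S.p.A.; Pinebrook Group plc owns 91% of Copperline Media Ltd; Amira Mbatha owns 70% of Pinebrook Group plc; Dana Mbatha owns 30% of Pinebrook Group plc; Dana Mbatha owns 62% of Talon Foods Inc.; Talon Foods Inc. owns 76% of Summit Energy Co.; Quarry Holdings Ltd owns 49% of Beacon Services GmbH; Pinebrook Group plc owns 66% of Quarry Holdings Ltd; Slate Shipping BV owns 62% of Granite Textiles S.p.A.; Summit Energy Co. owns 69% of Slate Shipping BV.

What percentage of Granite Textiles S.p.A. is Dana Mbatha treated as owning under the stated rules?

By parent–child attribution (R1), Dana Mbatha is treated as also owning Amira Mbatha's interest in Pinebrook Group plc, giving 30% + 70% = 100%.
Chain via Pinebrook Group plc → Quarry Holdings Ltd → Beacon Services GmbH (R3): 100% × 66% × 49% × 17% = 5.4978% of Granite Textiles S.p.A.
Chain via Talon Foods Inc. → Summit Energy Co. → Slate Shipping BV (R3): 62% × 76% × 69% × 62% = 20.157936% of Granite Textiles S.p.A.
Aggregating (R2): 5.4978% + 20.157936% = 25.655736%.

25.655736%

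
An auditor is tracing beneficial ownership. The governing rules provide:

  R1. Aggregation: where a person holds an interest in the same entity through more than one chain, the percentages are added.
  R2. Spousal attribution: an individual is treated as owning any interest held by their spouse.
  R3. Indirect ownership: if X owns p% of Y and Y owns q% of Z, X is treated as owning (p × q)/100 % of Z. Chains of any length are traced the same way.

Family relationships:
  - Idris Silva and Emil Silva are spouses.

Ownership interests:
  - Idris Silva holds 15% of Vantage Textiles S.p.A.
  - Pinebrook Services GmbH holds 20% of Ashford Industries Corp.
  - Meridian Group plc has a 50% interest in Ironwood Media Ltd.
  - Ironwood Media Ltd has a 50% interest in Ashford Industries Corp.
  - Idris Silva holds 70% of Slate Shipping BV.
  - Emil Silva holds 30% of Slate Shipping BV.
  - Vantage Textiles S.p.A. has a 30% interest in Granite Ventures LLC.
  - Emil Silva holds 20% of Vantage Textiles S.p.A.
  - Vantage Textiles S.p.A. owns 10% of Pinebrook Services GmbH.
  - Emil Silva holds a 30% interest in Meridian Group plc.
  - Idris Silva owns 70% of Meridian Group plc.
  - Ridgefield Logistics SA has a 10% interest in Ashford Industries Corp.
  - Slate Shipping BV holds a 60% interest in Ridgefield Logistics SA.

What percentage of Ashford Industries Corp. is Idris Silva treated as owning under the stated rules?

31.7%

By spousal attribution (R2), Idris Silva is treated as also owning Emil Silva's interest in Meridian Group plc, giving 70% + 30% = 100%.
By spousal attribution (R2), Idris Silva is treated as also owning Emil Silva's interest in Slate Shipping BV, giving 70% + 30% = 100%.
By spousal attribution (R2), Idris Silva is treated as also owning Emil Silva's interest in Vantage Textiles S.p.A, giving 15% + 20% = 35%.
Chain via Meridian Group plc → Ironwood Media Ltd (R3): 100% × 50% × 50% = 25% of Ashford Industries Corp.
Chain via Slate Shipping BV → Ridgefield Logistics SA (R3): 100% × 60% × 10% = 6% of Ashford Industries Corp.
Chain via Vantage Textiles S.p.A. → Pinebrook Services GmbH (R3): 35% × 10% × 20% = 0.7% of Ashford Industries Corp.
Aggregating (R1): 25% + 6% + 0.7% = 31.7%.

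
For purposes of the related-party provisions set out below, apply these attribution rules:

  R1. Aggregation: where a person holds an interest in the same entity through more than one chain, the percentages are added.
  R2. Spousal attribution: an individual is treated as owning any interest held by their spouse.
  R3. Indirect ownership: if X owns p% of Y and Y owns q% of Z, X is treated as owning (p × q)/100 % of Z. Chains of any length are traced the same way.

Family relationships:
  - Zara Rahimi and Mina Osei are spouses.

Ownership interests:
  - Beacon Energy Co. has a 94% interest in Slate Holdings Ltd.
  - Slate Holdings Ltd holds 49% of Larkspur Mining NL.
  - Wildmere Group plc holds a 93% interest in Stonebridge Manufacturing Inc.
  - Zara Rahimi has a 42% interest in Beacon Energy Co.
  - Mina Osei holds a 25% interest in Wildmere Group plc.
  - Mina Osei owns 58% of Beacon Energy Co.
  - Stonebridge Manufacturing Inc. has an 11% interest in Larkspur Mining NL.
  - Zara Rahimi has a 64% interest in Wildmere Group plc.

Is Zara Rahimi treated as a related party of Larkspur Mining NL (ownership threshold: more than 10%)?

By spousal attribution (R2), Zara Rahimi is treated as also owning Mina Osei's interest in Wildmere Group plc, giving 64% + 25% = 89%.
By spousal attribution (R2), Zara Rahimi is treated as also owning Mina Osei's interest in Beacon Energy Co, giving 42% + 58% = 100%.
Chain via Wildmere Group plc → Stonebridge Manufacturing Inc. (R3): 89% × 93% × 11% = 9.1047% of Larkspur Mining NL.
Chain via Beacon Energy Co. → Slate Holdings Ltd (R3): 100% × 94% × 49% = 46.06% of Larkspur Mining NL.
Aggregating (R1): 9.1047% + 46.06% = 55.1647%.
55.1647% exceeds the 10% threshold, so Zara is a related party to Larkspur Mining NL.

Yes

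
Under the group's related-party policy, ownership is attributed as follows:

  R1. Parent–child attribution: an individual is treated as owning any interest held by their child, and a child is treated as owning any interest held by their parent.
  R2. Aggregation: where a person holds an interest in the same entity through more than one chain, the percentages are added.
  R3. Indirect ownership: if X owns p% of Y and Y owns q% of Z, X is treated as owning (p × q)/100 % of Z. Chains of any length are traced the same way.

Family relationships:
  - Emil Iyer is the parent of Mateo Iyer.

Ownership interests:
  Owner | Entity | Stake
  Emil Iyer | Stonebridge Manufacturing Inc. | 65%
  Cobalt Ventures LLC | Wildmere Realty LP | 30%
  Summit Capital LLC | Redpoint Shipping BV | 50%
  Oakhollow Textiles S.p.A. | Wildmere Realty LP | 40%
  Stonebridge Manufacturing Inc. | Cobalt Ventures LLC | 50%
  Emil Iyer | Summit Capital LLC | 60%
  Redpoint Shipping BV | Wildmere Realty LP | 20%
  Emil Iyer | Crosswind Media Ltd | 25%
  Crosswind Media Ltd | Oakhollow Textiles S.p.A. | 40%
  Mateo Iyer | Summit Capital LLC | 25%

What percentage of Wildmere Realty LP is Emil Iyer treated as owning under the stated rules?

By parent–child attribution (R1), Emil Iyer is treated as also owning Mateo Iyer's interest in Summit Capital LLC, giving 60% + 25% = 85%.
Chain via Stonebridge Manufacturing Inc. → Cobalt Ventures LLC (R3): 65% × 50% × 30% = 9.75% of Wildmere Realty LP.
Chain via Crosswind Media Ltd → Oakhollow Textiles S.p.A. (R3): 25% × 40% × 40% = 4% of Wildmere Realty LP.
Chain via Summit Capital LLC → Redpoint Shipping BV (R3): 85% × 50% × 20% = 8.5% of Wildmere Realty LP.
Aggregating (R2): 9.75% + 4% + 8.5% = 22.25%.

22.25%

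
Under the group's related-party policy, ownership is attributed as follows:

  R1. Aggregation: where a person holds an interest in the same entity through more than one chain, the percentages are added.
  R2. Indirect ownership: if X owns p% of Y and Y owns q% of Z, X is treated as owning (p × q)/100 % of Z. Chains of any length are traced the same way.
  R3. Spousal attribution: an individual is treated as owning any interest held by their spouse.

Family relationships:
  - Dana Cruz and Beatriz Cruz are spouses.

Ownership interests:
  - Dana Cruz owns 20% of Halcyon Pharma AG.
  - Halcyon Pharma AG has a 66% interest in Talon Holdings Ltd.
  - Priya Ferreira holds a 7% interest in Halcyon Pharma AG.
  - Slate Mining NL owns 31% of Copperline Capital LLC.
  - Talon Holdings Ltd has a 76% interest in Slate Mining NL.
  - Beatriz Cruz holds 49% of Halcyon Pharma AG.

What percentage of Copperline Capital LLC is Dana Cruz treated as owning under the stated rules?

By spousal attribution (R3), Dana Cruz is treated as also owning Beatriz Cruz's interest in Halcyon Pharma AG, giving 20% + 49% = 69%.
Chain via Halcyon Pharma AG → Talon Holdings Ltd → Slate Mining NL (R2): 69% × 66% × 76% × 31% = 10.729224% of Copperline Capital LLC.

10.729224%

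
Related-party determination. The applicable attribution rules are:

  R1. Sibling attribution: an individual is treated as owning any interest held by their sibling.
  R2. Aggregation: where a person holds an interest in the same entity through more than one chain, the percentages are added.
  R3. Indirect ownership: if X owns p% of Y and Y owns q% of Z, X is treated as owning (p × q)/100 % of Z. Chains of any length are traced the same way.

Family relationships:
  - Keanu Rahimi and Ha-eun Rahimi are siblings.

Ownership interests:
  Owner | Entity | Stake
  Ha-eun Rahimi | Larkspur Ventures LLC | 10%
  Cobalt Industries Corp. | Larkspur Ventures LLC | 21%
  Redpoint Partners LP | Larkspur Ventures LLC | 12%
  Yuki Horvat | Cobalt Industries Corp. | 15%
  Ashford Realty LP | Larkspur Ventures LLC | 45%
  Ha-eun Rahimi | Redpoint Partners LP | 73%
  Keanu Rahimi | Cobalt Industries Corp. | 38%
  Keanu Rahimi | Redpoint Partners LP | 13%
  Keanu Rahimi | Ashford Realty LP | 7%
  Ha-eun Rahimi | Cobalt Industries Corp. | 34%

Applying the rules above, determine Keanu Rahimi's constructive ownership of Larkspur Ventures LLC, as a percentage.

38.59%

By sibling attribution (R1), Keanu Rahimi is treated as also owning Ha-eun Rahimi's interest in Cobalt Industries Corp, giving 38% + 34% = 72%.
By sibling attribution (R1), Keanu Rahimi is treated as also owning Ha-eun Rahimi's interest in Redpoint Partners LP, giving 13% + 73% = 86%.
By sibling attribution (R1), Keanu Rahimi is treated as owning Ha-eun Rahimi's 10% interest in Larkspur Ventures LLC.
Chain via Cobalt Industries Corp. (R3): 72% × 21% = 15.12% of Larkspur Ventures LLC.
Chain via Redpoint Partners LP (R3): 86% × 12% = 10.32% of Larkspur Ventures LLC.
Chain via Ashford Realty LP (R3): 7% × 45% = 3.15% of Larkspur Ventures LLC.
Direct interest in Larkspur Ventures LLC: 10%.
Aggregating (R2): 15.12% + 10.32% + 3.15% + 10% = 38.59%.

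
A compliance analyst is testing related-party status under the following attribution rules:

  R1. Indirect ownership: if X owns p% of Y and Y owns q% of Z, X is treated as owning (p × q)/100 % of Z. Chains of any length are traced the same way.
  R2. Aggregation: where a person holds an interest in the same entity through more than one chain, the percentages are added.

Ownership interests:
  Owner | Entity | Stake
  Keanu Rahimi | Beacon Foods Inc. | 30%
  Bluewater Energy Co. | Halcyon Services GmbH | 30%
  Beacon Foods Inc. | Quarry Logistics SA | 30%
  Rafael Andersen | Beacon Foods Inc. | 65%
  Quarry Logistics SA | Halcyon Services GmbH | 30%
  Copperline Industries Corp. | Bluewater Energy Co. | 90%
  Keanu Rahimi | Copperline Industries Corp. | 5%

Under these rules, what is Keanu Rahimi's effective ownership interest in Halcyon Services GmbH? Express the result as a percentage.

Chain via Beacon Foods Inc. → Quarry Logistics SA (R1): 30% × 30% × 30% = 2.7% of Halcyon Services GmbH.
Chain via Copperline Industries Corp. → Bluewater Energy Co. (R1): 5% × 90% × 30% = 1.35% of Halcyon Services GmbH.
Aggregating (R2): 2.7% + 1.35% = 4.05%.

4.05%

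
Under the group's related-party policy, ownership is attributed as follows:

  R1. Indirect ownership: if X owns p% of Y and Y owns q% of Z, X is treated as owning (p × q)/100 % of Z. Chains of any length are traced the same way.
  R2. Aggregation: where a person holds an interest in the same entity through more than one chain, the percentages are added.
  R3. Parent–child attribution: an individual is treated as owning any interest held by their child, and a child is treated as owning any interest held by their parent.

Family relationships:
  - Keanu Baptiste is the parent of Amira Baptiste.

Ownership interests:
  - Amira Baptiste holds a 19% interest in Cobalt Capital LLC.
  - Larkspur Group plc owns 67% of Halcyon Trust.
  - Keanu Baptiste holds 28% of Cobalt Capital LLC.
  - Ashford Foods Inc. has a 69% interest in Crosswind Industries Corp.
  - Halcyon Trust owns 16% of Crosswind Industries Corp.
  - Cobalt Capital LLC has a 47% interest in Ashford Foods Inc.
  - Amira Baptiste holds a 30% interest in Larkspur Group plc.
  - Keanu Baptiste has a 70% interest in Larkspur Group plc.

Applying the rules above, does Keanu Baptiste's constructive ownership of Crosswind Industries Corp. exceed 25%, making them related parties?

Yes

By parent–child attribution (R3), Keanu Baptiste is treated as also owning Amira Baptiste's interest in Cobalt Capital LLC, giving 28% + 19% = 47%.
By parent–child attribution (R3), Keanu Baptiste is treated as also owning Amira Baptiste's interest in Larkspur Group plc, giving 70% + 30% = 100%.
Chain via Cobalt Capital LLC → Ashford Foods Inc. (R1): 47% × 47% × 69% = 15.2421% of Crosswind Industries Corp.
Chain via Larkspur Group plc → Halcyon Trust (R1): 100% × 67% × 16% = 10.72% of Crosswind Industries Corp.
Aggregating (R2): 15.2421% + 10.72% = 25.9621%.
25.9621% exceeds the 25% threshold, so Keanu is a related party to Crosswind Industries Corp.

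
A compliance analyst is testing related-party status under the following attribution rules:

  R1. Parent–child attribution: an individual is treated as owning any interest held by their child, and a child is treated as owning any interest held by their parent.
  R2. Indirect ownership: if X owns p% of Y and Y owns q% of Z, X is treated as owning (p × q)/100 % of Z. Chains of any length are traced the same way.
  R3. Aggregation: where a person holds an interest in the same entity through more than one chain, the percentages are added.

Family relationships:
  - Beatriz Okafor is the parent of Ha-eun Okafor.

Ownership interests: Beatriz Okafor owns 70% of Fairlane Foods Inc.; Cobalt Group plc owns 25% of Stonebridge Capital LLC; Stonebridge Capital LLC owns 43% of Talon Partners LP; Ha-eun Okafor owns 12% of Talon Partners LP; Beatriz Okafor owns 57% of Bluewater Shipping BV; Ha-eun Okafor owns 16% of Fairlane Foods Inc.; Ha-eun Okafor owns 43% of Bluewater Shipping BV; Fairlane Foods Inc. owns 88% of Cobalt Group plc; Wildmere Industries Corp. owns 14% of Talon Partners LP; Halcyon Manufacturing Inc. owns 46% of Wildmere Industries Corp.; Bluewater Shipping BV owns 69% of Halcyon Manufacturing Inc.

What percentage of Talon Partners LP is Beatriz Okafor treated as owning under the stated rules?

24.5792%

By parent–child attribution (R1), Beatriz Okafor is treated as also owning Ha-eun Okafor's interest in Fairlane Foods Inc, giving 70% + 16% = 86%.
By parent–child attribution (R1), Beatriz Okafor is treated as also owning Ha-eun Okafor's interest in Bluewater Shipping BV, giving 57% + 43% = 100%.
By parent–child attribution (R1), Beatriz Okafor is treated as owning Ha-eun Okafor's 12% interest in Talon Partners LP.
Chain via Fairlane Foods Inc. → Cobalt Group plc → Stonebridge Capital LLC (R2): 86% × 88% × 25% × 43% = 8.1356% of Talon Partners LP.
Chain via Bluewater Shipping BV → Halcyon Manufacturing Inc. → Wildmere Industries Corp. (R2): 100% × 69% × 46% × 14% = 4.4436% of Talon Partners LP.
Direct interest in Talon Partners LP: 12%.
Aggregating (R3): 8.1356% + 4.4436% + 12% = 24.5792%.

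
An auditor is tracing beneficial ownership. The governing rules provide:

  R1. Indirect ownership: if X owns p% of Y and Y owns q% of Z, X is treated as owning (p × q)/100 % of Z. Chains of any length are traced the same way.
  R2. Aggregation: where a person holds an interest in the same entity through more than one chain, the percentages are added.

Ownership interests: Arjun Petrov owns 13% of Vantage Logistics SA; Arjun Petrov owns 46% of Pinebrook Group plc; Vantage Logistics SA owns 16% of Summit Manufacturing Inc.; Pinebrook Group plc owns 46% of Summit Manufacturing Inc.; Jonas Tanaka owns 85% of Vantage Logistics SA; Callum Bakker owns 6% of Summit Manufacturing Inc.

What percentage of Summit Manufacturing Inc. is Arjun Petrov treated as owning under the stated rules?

Chain via Vantage Logistics SA (R1): 13% × 16% = 2.08% of Summit Manufacturing Inc.
Chain via Pinebrook Group plc (R1): 46% × 46% = 21.16% of Summit Manufacturing Inc.
Aggregating (R2): 2.08% + 21.16% = 23.24%.

23.24%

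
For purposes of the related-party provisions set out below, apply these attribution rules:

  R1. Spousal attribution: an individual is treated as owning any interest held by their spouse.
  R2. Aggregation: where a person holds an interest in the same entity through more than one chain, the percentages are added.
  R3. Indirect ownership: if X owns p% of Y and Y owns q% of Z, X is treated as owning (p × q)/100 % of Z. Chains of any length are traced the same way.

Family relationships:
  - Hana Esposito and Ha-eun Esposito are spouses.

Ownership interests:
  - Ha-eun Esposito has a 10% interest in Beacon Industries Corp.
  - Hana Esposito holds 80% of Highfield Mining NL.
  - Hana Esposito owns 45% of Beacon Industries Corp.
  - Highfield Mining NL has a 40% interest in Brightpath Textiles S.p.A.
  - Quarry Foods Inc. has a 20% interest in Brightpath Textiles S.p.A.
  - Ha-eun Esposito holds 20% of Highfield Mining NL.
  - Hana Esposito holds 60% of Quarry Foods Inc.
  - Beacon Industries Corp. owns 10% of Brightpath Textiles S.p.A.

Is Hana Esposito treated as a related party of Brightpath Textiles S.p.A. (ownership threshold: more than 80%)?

No

By spousal attribution (R1), Hana Esposito is treated as also owning Ha-eun Esposito's interest in Highfield Mining NL, giving 80% + 20% = 100%.
By spousal attribution (R1), Hana Esposito is treated as also owning Ha-eun Esposito's interest in Beacon Industries Corp, giving 45% + 10% = 55%.
Chain via Highfield Mining NL (R3): 100% × 40% = 40% of Brightpath Textiles S.p.A.
Chain via Quarry Foods Inc. (R3): 60% × 20% = 12% of Brightpath Textiles S.p.A.
Chain via Beacon Industries Corp. (R3): 55% × 10% = 5.5% of Brightpath Textiles S.p.A.
Aggregating (R2): 40% + 12% + 5.5% = 57.5%.
57.5% does not exceed the 80% threshold, so Hana is not a related party to Brightpath Textiles S.p.A.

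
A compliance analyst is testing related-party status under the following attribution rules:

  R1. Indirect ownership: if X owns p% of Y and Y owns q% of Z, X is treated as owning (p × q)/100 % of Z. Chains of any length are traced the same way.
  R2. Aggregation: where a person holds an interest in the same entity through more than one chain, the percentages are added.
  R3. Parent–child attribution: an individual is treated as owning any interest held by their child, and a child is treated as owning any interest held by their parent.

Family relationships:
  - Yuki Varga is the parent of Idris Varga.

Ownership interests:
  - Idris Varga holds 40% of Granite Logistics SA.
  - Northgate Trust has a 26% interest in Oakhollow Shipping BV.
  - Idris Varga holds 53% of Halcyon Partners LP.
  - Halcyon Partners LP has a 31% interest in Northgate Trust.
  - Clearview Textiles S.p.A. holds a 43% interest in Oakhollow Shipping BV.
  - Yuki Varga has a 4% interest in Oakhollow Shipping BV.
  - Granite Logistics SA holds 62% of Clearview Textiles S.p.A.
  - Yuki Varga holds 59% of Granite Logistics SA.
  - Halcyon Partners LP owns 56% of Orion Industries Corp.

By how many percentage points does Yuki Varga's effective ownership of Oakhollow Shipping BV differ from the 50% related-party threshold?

By parent–child attribution (R3), Yuki Varga is treated as also owning Idris Varga's interest in Granite Logistics SA, giving 59% + 40% = 99%.
By parent–child attribution (R3), Yuki Varga is treated as owning Idris Varga's 53% interest in Halcyon Partners LP.
Chain via Granite Logistics SA → Clearview Textiles S.p.A. (R1): 99% × 62% × 43% = 26.3934% of Oakhollow Shipping BV.
Direct interest in Oakhollow Shipping BV: 4%.
Chain via Halcyon Partners LP → Northgate Trust (R1): 53% × 31% × 26% = 4.2718% of Oakhollow Shipping BV.
Aggregating (R2): 26.3934% + 4% + 4.2718% = 34.6652%.
34.6652% falls short of the 50% threshold by 15.3348 percentage points.

15.3348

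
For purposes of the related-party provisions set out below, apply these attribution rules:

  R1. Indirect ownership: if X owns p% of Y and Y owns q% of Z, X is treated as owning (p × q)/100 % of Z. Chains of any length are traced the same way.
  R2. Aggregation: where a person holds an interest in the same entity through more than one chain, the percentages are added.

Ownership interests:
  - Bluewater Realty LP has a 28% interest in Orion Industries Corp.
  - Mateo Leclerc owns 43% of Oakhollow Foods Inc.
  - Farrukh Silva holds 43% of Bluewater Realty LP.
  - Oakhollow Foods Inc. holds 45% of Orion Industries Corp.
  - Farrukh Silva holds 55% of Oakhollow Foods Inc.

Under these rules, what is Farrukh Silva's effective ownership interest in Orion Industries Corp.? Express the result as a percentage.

Chain via Bluewater Realty LP (R1): 43% × 28% = 12.04% of Orion Industries Corp.
Chain via Oakhollow Foods Inc. (R1): 55% × 45% = 24.75% of Orion Industries Corp.
Aggregating (R2): 12.04% + 24.75% = 36.79%.

36.79%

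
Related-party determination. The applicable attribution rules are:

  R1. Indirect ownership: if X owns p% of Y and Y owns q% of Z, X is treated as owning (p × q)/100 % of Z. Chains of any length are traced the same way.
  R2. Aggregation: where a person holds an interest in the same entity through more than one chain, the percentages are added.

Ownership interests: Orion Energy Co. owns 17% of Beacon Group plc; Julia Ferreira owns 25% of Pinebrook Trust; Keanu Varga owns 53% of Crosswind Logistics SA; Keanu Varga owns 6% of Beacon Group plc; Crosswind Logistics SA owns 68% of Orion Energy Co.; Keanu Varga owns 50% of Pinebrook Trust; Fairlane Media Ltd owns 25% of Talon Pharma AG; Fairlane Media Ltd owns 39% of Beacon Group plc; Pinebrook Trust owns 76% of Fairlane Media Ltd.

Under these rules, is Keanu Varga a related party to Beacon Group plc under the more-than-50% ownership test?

No

Chain via Pinebrook Trust → Fairlane Media Ltd (R1): 50% × 76% × 39% = 14.82% of Beacon Group plc.
Chain via Crosswind Logistics SA → Orion Energy Co. (R1): 53% × 68% × 17% = 6.1268% of Beacon Group plc.
Direct interest in Beacon Group plc: 6%.
Aggregating (R2): 14.82% + 6.1268% + 6% = 26.9468%.
26.9468% does not exceed the 50% threshold, so Keanu is not a related party to Beacon Group plc.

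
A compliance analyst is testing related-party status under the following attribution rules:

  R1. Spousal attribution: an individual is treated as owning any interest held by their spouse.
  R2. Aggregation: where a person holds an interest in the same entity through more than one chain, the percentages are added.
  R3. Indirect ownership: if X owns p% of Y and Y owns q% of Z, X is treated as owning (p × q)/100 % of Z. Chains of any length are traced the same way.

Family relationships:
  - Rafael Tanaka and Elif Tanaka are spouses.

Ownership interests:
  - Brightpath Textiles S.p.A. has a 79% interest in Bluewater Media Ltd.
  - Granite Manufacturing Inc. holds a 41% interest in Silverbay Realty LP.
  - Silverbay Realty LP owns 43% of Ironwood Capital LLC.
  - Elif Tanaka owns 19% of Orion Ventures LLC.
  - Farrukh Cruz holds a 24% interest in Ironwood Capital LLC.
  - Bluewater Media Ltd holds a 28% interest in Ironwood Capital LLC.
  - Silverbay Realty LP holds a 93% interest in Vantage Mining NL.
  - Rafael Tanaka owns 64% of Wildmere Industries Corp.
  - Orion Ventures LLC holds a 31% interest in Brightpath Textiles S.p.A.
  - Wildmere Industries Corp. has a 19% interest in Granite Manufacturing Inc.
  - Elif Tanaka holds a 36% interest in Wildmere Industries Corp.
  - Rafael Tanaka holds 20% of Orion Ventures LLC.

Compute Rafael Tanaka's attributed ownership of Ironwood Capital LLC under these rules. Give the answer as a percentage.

By spousal attribution (R1), Rafael Tanaka is treated as also owning Elif Tanaka's interest in Wildmere Industries Corp, giving 64% + 36% = 100%.
By spousal attribution (R1), Rafael Tanaka is treated as also owning Elif Tanaka's interest in Orion Ventures LLC, giving 20% + 19% = 39%.
Chain via Wildmere Industries Corp. → Granite Manufacturing Inc. → Silverbay Realty LP (R3): 100% × 19% × 41% × 43% = 3.3497% of Ironwood Capital LLC.
Chain via Orion Ventures LLC → Brightpath Textiles S.p.A. → Bluewater Media Ltd (R3): 39% × 31% × 79% × 28% = 2.674308% of Ironwood Capital LLC.
Aggregating (R2): 3.3497% + 2.674308% = 6.024008%.

6.024008%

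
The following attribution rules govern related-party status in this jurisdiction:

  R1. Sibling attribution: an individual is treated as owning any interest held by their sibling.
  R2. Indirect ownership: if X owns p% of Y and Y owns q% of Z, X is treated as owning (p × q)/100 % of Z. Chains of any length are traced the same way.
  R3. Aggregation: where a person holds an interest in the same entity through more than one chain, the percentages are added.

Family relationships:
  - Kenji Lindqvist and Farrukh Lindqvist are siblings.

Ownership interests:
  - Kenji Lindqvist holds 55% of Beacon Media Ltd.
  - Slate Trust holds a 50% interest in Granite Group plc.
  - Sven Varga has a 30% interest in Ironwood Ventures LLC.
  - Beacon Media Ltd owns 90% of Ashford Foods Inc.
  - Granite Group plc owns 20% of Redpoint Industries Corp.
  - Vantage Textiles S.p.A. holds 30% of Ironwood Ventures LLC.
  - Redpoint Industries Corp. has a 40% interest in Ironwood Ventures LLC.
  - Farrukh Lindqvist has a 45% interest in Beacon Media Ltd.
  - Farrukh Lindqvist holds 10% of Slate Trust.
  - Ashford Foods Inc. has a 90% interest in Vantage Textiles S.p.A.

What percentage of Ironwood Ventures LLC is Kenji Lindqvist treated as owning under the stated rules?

By sibling attribution (R1), Kenji Lindqvist is treated as also owning Farrukh Lindqvist's interest in Beacon Media Ltd, giving 55% + 45% = 100%.
By sibling attribution (R1), Kenji Lindqvist is treated as owning Farrukh Lindqvist's 10% interest in Slate Trust.
Chain via Beacon Media Ltd → Ashford Foods Inc. → Vantage Textiles S.p.A. (R2): 100% × 90% × 90% × 30% = 24.3% of Ironwood Ventures LLC.
Chain via Slate Trust → Granite Group plc → Redpoint Industries Corp. (R2): 10% × 50% × 20% × 40% = 0.4% of Ironwood Ventures LLC.
Aggregating (R3): 24.3% + 0.4% = 24.7%.

24.7%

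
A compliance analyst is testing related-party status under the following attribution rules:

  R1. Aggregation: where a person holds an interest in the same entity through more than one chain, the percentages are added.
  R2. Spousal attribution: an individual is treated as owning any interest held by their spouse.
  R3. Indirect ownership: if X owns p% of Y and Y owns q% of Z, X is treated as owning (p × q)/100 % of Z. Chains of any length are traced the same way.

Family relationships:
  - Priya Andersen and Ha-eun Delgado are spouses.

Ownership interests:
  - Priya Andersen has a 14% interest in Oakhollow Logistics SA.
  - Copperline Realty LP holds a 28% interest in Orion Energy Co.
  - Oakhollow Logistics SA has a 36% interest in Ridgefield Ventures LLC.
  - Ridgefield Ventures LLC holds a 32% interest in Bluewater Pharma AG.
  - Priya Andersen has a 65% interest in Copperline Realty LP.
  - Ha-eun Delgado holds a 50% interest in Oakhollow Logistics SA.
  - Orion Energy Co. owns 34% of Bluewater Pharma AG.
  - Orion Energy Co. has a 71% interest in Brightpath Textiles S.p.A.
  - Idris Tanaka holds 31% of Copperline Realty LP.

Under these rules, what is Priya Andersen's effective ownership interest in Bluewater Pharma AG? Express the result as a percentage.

13.5608%

By spousal attribution (R2), Priya Andersen is treated as also owning Ha-eun Delgado's interest in Oakhollow Logistics SA, giving 14% + 50% = 64%.
Chain via Copperline Realty LP → Orion Energy Co. (R3): 65% × 28% × 34% = 6.188% of Bluewater Pharma AG.
Chain via Oakhollow Logistics SA → Ridgefield Ventures LLC (R3): 64% × 36% × 32% = 7.3728% of Bluewater Pharma AG.
Aggregating (R1): 6.188% + 7.3728% = 13.5608%.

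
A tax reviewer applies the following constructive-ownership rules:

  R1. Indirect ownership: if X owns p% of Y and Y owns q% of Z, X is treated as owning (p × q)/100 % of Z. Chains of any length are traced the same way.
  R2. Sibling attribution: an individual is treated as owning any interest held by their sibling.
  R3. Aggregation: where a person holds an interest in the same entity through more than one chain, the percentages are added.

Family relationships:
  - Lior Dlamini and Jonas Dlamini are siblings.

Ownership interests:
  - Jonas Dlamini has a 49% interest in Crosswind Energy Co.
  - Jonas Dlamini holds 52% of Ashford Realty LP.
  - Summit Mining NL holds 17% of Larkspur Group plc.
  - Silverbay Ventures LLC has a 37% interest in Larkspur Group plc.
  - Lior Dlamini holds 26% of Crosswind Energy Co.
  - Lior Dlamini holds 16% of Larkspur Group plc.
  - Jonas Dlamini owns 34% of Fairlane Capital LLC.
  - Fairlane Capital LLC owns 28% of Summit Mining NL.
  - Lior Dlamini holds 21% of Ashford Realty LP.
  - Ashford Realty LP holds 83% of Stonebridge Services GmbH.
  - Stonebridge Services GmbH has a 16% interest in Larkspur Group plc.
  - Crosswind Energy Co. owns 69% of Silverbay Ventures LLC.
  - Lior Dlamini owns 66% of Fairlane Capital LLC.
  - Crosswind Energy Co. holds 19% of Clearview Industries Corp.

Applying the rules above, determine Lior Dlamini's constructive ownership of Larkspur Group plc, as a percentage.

By sibling attribution (R2), Lior Dlamini is treated as also owning Jonas Dlamini's interest in Ashford Realty LP, giving 21% + 52% = 73%.
By sibling attribution (R2), Lior Dlamini is treated as also owning Jonas Dlamini's interest in Fairlane Capital LLC, giving 66% + 34% = 100%.
By sibling attribution (R2), Lior Dlamini is treated as also owning Jonas Dlamini's interest in Crosswind Energy Co, giving 26% + 49% = 75%.
Chain via Ashford Realty LP → Stonebridge Services GmbH (R1): 73% × 83% × 16% = 9.6944% of Larkspur Group plc.
Chain via Fairlane Capital LLC → Summit Mining NL (R1): 100% × 28% × 17% = 4.76% of Larkspur Group plc.
Chain via Crosswind Energy Co. → Silverbay Ventures LLC (R1): 75% × 69% × 37% = 19.1475% of Larkspur Group plc.
Direct interest in Larkspur Group plc: 16%.
Aggregating (R3): 9.6944% + 4.76% + 19.1475% + 16% = 49.6019%.

49.6019%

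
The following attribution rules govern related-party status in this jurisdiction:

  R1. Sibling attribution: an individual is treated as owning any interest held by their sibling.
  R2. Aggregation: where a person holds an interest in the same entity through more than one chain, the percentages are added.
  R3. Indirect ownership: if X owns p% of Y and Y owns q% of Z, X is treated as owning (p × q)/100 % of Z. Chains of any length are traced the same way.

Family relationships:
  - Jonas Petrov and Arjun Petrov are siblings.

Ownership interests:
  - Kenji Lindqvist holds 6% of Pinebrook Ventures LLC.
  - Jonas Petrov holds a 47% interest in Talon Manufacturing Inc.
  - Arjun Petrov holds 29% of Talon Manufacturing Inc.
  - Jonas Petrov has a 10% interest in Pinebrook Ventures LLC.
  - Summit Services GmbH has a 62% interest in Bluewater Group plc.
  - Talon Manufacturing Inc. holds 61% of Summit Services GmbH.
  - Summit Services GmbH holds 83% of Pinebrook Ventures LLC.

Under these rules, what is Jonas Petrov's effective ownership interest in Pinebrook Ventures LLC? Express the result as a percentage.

48.4788%

By sibling attribution (R1), Jonas Petrov is treated as also owning Arjun Petrov's interest in Talon Manufacturing Inc, giving 47% + 29% = 76%.
Chain via Talon Manufacturing Inc. → Summit Services GmbH (R3): 76% × 61% × 83% = 38.4788% of Pinebrook Ventures LLC.
Direct interest in Pinebrook Ventures LLC: 10%.
Aggregating (R2): 38.4788% + 10% = 48.4788%.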